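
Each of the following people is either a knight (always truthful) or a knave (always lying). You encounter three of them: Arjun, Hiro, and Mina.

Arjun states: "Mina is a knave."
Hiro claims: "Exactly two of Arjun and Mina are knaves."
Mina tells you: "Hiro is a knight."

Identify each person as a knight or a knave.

Consider Arjun. Suppose Arjun is a knave.
Then no assignment of the remaining roles makes every statement match its speaker's type — contradiction.
So Arjun is a knight.
With that fixed, Hiro's statement is false, so Hiro is a knave.
With that fixed, Mina's statement is false, so Mina is a knave.

Arjun: knight, Hiro: knave, Mina: knave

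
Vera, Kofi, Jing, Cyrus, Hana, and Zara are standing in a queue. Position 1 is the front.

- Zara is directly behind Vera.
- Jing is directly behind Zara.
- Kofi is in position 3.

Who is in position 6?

Jing

With clue 1, Vera is ruled out for position 6.
With clues 1–2, Zara is ruled out for position 6.
With clues 1–3, Cyrus, Hana, and Kofi are ruled out for position 6.
So position 6 is Jing.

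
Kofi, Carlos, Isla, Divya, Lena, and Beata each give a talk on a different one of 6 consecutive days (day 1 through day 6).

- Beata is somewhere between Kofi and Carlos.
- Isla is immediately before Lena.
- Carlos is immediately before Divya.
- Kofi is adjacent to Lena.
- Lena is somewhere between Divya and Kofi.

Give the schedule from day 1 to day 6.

From clue 1: Beata is in {2,3,4,5}.
From clues 1–3: Carlos is in {1,3,5}.
From clues 1–4: Kofi is in {3,6}.
From clues 1–5: Carlos → day 1, Divya → day 2, Beata → day 3, Isla → day 4, Lena → day 5, Kofi → day 6.

Carlos, Divya, Beata, Isla, Lena, Kofi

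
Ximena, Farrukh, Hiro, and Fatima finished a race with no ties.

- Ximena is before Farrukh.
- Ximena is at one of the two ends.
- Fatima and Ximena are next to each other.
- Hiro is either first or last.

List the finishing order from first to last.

From clue 1: Ximena is in {1,2,3}.
From clues 1–2: Ximena → place 1.
From clues 1–3: Fatima → place 2.
From clues 1–4: Farrukh → place 3, Hiro → place 4.

Ximena, Fatima, Farrukh, Hiro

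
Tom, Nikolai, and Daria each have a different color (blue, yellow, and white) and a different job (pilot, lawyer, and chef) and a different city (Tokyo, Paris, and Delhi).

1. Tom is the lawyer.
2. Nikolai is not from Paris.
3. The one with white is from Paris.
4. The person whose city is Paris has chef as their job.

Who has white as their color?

With clues 1–3, Nikolai is impossible for the one with color white.
With clues 1–4, Tom is impossible for the one with color white.
That leaves Daria.

Daria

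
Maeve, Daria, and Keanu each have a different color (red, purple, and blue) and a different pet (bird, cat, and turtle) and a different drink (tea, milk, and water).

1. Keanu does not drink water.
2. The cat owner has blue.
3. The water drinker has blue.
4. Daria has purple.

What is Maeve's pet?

cat

With clues 1–4, bird and turtle are impossible for Maeve's pet.
That leaves cat.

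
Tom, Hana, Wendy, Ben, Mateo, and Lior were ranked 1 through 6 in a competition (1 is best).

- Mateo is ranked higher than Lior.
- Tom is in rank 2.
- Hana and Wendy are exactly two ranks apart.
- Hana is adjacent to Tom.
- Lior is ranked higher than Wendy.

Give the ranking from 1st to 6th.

From clue 1: Mateo is in {1,2,3,4,5}.
From clues 1–2: Tom → rank 2.
From clues 1–3: Mateo is in {1,3,4,5}.
From clues 1–4: Hana is in {1,3}.
From clues 1–5: Mateo → rank 1, Hana → rank 3, Lior → rank 4, Wendy → rank 5, Ben → rank 6.

Mateo, Tom, Hana, Lior, Wendy, Ben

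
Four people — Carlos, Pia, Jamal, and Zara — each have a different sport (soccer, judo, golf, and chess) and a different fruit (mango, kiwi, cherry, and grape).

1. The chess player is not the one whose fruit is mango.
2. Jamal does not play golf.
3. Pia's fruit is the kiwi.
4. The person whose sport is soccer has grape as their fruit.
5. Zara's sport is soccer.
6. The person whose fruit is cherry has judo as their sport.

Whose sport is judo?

With clues 1–5, Zara is impossible for the one with sport judo.
With clues 1–6, Carlos and Pia are impossible for the one with sport judo.
That leaves Jamal.

Jamal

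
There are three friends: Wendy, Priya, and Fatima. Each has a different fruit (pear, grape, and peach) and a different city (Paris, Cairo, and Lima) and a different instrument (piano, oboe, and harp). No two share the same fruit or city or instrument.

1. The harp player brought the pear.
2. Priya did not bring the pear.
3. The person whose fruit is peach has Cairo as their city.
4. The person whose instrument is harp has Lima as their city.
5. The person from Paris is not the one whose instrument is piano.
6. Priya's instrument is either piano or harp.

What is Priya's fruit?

With clues 1–2, pear is impossible for Priya's fruit.
With clues 1–6, grape is impossible for Priya's fruit.
That leaves peach.

peach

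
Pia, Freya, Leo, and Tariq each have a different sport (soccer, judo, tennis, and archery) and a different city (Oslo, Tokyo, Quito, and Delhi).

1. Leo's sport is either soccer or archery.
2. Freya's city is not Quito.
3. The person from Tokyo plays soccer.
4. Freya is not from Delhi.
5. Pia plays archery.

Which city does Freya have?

With clues 1–2, Quito is impossible for Freya's city.
With clues 1–4, Delhi is impossible for Freya's city.
With clues 1–5, Tokyo is impossible for Freya's city.
That leaves Oslo.

Oslo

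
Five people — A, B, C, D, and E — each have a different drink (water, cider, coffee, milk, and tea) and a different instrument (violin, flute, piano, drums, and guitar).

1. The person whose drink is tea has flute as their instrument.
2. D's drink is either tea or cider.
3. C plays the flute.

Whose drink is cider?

D

With clues 1–3, A, B, C, and E are impossible for the one with drink cider.
That leaves D.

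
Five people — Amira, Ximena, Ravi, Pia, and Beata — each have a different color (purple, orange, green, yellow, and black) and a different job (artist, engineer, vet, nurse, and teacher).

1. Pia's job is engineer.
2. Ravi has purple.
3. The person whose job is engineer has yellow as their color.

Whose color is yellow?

With clues 1–2, Ravi is impossible for the one with color yellow.
With clues 1–3, Amira, Beata, and Ximena are impossible for the one with color yellow.
That leaves Pia.

Pia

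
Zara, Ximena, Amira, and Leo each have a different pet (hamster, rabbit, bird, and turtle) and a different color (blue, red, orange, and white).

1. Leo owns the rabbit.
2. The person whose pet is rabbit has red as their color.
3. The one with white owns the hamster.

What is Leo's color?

With clues 1–2, blue, orange, and white are impossible for Leo's color.
That leaves red.

red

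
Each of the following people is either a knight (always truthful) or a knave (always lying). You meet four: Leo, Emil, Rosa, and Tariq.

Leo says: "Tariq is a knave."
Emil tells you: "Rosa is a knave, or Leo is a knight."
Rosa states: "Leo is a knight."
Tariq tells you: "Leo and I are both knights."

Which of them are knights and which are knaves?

Consider Leo. Suppose Leo is a knave.
Then no assignment of the remaining roles makes every statement match its speaker's type — contradiction.
So Leo is a knight.
With that fixed, Emil's statement is true, so Emil is a knight.
With that fixed, Rosa's statement is true, so Rosa is a knight.
Consider Tariq. Suppose Tariq is a knight.
Then Leo's statement comes out false, contradicting Leo being a knight.
So Tariq is a knave.

Leo: knight, Emil: knight, Rosa: knight, Tariq: knave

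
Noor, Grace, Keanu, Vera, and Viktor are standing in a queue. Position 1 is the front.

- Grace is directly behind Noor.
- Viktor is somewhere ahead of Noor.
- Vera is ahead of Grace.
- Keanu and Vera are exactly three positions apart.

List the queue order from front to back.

From clue 1: Noor is in {1,2,3,4}.
From clues 1–2: Noor is in {2,3,4}.
From clues 1–3: Noor is in {3,4}.
From clues 1–4: Viktor → position 1, Vera → position 2, Noor → position 3, Grace → position 4, Keanu → position 5.

Viktor, Vera, Noor, Grace, Keanu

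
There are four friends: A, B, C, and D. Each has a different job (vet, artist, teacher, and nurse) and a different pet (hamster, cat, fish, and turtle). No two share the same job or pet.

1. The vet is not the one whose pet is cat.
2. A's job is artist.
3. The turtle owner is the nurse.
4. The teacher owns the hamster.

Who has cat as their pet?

A

With clues 1–4, B, C, and D are impossible for the one with pet cat.
That leaves A.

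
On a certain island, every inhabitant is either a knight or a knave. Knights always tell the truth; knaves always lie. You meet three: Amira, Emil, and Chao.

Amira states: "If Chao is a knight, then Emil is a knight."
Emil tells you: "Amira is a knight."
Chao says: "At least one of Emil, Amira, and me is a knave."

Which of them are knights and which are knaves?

Consider Amira. Suppose Amira is a knight.
Then no assignment of the remaining roles makes every statement match its speaker's type — contradiction.
So Amira is a knave.
With that fixed, Emil's statement is false, so Emil is a knave.
With that fixed, Chao's statement is true, so Chao is a knight.

Amira: knave, Emil: knave, Chao: knight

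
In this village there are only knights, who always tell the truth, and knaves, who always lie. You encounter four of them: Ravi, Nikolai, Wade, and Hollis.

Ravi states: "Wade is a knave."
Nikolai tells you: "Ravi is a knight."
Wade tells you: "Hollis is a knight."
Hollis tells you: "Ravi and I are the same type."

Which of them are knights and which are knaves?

Consider Ravi. Suppose Ravi is a knave.
Then whichever role Hollis has, Hollis's statement has the wrong truth value — contradiction.
So Ravi is a knight.
With that fixed, Nikolai's statement is true, so Nikolai is a knight.
Consider Wade. Suppose Wade is a knight.
Then Ravi's statement comes out false, contradicting Ravi being a knight.
So Wade is a knave.
Consider Hollis. Suppose Hollis is a knight.
Then Wade's statement comes out true, contradicting Wade being a knave.
So Hollis is a knave.

Ravi: knight, Nikolai: knight, Wade: knave, Hollis: knave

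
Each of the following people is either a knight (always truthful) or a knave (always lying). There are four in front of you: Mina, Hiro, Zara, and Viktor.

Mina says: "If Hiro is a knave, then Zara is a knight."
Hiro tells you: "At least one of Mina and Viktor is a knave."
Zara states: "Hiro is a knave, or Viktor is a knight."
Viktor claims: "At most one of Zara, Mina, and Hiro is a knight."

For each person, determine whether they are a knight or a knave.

Mina: knight, Hiro: knight, Zara: knave, Viktor: knave

Consider Mina. Suppose Mina is a knave.
Then no assignment of the remaining roles makes every statement match its speaker's type — contradiction.
So Mina is a knight.
Consider Hiro. Suppose Hiro is a knave.
Then no assignment of the remaining roles makes every statement match its speaker's type — contradiction.
So Hiro is a knight.
With that fixed, Viktor's statement is false, so Viktor is a knave.
With that fixed, Zara's statement is false, so Zara is a knave.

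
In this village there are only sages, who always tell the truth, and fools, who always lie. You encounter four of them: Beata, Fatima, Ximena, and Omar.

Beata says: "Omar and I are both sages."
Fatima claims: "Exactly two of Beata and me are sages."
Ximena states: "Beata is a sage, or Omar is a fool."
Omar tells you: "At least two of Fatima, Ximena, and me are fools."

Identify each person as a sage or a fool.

Consider Beata. Suppose Beata is a sage.
Then no assignment of the remaining roles makes every statement match its speaker's type — contradiction.
So Beata is a fool.
With that fixed, Fatima's statement is false, so Fatima is a fool.
Consider Ximena. Suppose Ximena is a sage.
Then whichever role Omar has, Omar's statement has the wrong truth value — contradiction.
So Ximena is a fool.
With that fixed, Omar's statement is true, so Omar is a sage.

Beata: fool, Fatima: fool, Ximena: fool, Omar: sage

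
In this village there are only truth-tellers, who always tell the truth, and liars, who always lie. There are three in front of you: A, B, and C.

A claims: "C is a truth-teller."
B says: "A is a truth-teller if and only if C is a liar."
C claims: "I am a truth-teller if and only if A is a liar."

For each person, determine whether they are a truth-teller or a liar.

A: liar, B: liar, C: liar

Consider A. Suppose A is a truth-teller.
Then whichever role C has, C's statement has the wrong truth value — contradiction.
So A is a liar.
Consider B. Suppose B is a truth-teller.
Then no assignment of the remaining roles makes every statement match its speaker's type — contradiction.
So B is a liar.
Consider C. Suppose C is a truth-teller.
Then A's statement comes out true, contradicting A being a liar.
So C is a liar.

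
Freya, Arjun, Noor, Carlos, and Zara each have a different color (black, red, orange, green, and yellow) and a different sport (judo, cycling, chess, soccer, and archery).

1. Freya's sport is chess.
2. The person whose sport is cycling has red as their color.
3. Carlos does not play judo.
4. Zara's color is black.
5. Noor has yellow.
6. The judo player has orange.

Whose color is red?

With clues 1–2, Freya is impossible for the one with color red.
With clues 1–4, Zara is impossible for the one with color red.
With clues 1–5, Noor is impossible for the one with color red.
With clues 1–6, Arjun is impossible for the one with color red.
That leaves Carlos.

Carlos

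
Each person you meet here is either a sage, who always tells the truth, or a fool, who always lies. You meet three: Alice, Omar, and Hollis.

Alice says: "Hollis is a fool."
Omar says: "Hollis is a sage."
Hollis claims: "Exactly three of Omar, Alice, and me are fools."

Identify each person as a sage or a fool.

Alice: sage, Omar: fool, Hollis: fool

Consider Alice. Suppose Alice is a fool.
Then no assignment of the remaining roles makes every statement match its speaker's type — contradiction.
So Alice is a sage.
With that fixed, Hollis's statement is false, so Hollis is a fool.
With that fixed, Omar's statement is false, so Omar is a fool.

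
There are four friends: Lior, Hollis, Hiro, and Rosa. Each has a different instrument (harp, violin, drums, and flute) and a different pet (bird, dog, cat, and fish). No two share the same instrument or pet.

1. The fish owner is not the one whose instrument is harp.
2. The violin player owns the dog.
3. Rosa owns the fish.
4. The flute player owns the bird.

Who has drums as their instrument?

Rosa

With clues 1–4, Hiro, Hollis, and Lior are impossible for the one with instrument drums.
That leaves Rosa.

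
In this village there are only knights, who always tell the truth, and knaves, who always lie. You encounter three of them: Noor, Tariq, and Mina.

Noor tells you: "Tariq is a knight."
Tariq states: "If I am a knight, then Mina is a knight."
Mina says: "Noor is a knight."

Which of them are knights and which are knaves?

Noor: knight, Tariq: knight, Mina: knight

Consider Noor. Suppose Noor is a knave.
Then no assignment of the remaining roles makes every statement match its speaker's type — contradiction.
So Noor is a knight.
With that fixed, Mina's statement is true, so Mina is a knight.
With that fixed, Tariq's statement is true, so Tariq is a knight.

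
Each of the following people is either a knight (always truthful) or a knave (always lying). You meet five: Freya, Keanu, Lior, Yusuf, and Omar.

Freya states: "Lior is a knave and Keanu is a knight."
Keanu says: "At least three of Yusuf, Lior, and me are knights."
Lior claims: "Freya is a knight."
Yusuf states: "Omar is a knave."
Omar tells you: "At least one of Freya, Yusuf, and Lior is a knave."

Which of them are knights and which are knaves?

Consider Freya. Suppose Freya is a knight.
Then no assignment of the remaining roles makes every statement match its speaker's type — contradiction.
So Freya is a knave.
With that fixed, Lior's statement is false, so Lior is a knave.
With that fixed, Omar's statement is true, so Omar is a knight.
With that fixed, Keanu's statement is false, so Keanu is a knave.
With that fixed, Yusuf's statement is false, so Yusuf is a knave.

Freya: knave, Keanu: knave, Lior: knave, Yusuf: knave, Omar: knight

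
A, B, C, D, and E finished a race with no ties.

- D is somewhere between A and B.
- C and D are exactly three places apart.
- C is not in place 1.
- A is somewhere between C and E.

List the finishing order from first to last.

From clue 1: D is in {2,3,4}.
From clues 1–2: C is in {1,5}.
From clues 1–3: D → place 2, C → place 5.
From clues 1–4: B → place 1, E → place 3, A → place 4.

B, D, E, A, C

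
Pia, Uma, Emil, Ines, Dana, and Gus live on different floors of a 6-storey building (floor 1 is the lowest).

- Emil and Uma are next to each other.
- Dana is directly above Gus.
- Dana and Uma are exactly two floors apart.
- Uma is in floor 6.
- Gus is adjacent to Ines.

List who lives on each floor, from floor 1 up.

From clues 1–2: Dana is in {2,3,4,5,6}.
From clues 1–3: Uma is in {2,3,4,5,6}.
From clues 1–4: Gus → floor 3, Dana → floor 4, Emil → floor 5, Uma → floor 6.
From clues 1–5: Pia → floor 1, Ines → floor 2.

Pia, Ines, Gus, Dana, Emil, Uma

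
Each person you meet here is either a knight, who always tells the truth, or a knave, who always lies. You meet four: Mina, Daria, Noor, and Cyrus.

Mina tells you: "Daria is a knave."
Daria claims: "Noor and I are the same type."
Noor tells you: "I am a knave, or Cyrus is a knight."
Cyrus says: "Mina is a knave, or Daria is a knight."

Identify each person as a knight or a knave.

Consider Mina. Suppose Mina is a knight.
Then no assignment of the remaining roles makes every statement match its speaker's type — contradiction.
So Mina is a knave.
With that fixed, Cyrus's statement is true, so Cyrus is a knight.
With that fixed, Noor's statement is true, so Noor is a knight.
Consider Daria. Suppose Daria is a knave.
Then Mina's statement comes out true, contradicting Mina being a knave.
So Daria is a knight.

Mina: knave, Daria: knight, Noor: knight, Cyrus: knight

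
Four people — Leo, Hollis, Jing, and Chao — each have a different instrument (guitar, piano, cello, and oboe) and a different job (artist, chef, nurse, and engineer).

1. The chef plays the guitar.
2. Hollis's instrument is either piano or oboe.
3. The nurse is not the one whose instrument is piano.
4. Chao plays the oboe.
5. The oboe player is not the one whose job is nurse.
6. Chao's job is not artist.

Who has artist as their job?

With clues 1–5, Jing and Leo are impossible for the one with job artist.
With clues 1–6, Chao is impossible for the one with job artist.
That leaves Hollis.

Hollis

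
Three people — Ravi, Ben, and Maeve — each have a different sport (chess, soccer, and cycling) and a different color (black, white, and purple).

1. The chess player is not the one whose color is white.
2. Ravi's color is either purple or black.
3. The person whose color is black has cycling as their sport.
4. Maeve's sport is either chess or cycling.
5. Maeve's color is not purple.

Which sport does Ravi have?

chess

With clues 1–3, soccer is impossible for Ravi's sport.
With clues 1–5, cycling is impossible for Ravi's sport.
That leaves chess.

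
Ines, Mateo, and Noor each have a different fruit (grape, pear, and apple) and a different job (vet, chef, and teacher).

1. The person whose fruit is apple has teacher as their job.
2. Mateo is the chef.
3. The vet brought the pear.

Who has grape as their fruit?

Mateo

With clues 1–3, Ines and Noor are impossible for the one with fruit grape.
That leaves Mateo.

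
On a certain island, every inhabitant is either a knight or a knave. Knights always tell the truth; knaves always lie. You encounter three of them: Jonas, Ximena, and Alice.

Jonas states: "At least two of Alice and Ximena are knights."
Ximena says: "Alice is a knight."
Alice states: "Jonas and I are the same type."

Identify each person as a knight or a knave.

Consider Jonas. Suppose Jonas is a knave.
Then whichever role Alice has, Alice's statement has the wrong truth value — contradiction.
So Jonas is a knight.
Consider Ximena. Suppose Ximena is a knave.
Then Jonas's statement comes out false, contradicting Jonas being a knight.
So Ximena is a knight.
Consider Alice. Suppose Alice is a knave.
Then Jonas's statement comes out false, contradicting Jonas being a knight.
So Alice is a knight.

Jonas: knight, Ximena: knight, Alice: knight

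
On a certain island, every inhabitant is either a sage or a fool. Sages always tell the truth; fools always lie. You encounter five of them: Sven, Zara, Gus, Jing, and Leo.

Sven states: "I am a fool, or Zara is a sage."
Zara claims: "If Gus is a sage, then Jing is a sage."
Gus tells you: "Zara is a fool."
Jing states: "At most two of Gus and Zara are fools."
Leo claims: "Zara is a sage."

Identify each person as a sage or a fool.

Sven: sage, Zara: sage, Gus: fool, Jing: sage, Leo: sage

Regardless of anyone's role, Jing's statement is true, so Jing is a sage.
With that fixed, Zara's statement is true, so Zara is a sage.
With that fixed, Gus's statement is false, so Gus is a fool.
With that fixed, Leo's statement is true, so Leo is a sage.
With that fixed, Sven's statement is true, so Sven is a sage.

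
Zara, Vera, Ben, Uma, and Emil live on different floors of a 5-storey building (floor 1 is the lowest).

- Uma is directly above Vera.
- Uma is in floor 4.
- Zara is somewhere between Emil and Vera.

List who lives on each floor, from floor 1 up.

Emil, Zara, Vera, Uma, Ben

From clue 1: Vera is in {1,2,3,4}.
From clues 1–2: Vera → floor 3, Uma → floor 4.
From clues 1–3: Emil → floor 1, Zara → floor 2, Ben → floor 5.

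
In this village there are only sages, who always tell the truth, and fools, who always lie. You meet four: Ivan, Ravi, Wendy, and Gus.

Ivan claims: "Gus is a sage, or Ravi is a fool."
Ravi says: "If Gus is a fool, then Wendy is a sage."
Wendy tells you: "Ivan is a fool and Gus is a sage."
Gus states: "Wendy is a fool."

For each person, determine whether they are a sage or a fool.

Consider Ivan. Suppose Ivan is a fool.
Then no assignment of the remaining roles makes every statement match its speaker's type — contradiction.
So Ivan is a sage.
With that fixed, Wendy's statement is false, so Wendy is a fool.
With that fixed, Gus's statement is true, so Gus is a sage.
With that fixed, Ravi's statement is true, so Ravi is a sage.

Ivan: sage, Ravi: sage, Wendy: fool, Gus: sage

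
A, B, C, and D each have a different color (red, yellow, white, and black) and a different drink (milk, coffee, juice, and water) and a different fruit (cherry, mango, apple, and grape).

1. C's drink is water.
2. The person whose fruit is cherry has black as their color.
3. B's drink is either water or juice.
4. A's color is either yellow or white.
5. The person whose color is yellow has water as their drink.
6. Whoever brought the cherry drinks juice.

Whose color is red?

D

With clues 1–4, A is impossible for the one with color red.
With clues 1–5, C is impossible for the one with color red.
With clues 1–6, B is impossible for the one with color red.
That leaves D.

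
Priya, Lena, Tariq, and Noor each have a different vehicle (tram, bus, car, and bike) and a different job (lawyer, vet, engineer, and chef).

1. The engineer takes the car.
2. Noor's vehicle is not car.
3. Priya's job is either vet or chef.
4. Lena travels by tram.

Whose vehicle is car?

With clues 1–2, Noor is impossible for the one with vehicle car.
With clues 1–3, Priya is impossible for the one with vehicle car.
With clues 1–4, Lena is impossible for the one with vehicle car.
That leaves Tariq.

Tariq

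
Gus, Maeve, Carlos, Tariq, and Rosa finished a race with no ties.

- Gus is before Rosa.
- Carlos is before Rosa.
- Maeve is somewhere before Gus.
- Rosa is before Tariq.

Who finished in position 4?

Rosa

With clues 1–3, Maeve is ruled out for place 4.
With clues 1–4, Carlos, Gus, and Tariq are ruled out for place 4.
So place 4 is Rosa.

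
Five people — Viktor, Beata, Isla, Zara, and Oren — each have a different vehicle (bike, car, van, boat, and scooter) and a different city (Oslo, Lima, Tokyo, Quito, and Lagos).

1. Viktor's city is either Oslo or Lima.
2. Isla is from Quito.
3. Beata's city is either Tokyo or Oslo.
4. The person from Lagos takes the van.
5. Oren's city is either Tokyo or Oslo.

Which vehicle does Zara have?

With clues 1–5, bike, boat, car, and scooter are impossible for Zara's vehicle.
That leaves van.

van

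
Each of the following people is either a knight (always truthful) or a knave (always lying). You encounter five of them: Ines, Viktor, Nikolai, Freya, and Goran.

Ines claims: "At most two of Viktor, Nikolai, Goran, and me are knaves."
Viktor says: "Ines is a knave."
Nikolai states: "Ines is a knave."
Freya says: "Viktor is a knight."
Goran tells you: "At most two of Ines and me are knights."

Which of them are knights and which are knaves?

Ines: knight, Viktor: knave, Nikolai: knave, Freya: knave, Goran: knight

Regardless of anyone's role, Goran's statement is true, so Goran is a knight.
Consider Ines. Suppose Ines is a knave.
Then no assignment of the remaining roles makes every statement match its speaker's type — contradiction.
So Ines is a knight.
With that fixed, Viktor's statement is false, so Viktor is a knave.
With that fixed, Nikolai's statement is false, so Nikolai is a knave.
With that fixed, Freya's statement is false, so Freya is a knave.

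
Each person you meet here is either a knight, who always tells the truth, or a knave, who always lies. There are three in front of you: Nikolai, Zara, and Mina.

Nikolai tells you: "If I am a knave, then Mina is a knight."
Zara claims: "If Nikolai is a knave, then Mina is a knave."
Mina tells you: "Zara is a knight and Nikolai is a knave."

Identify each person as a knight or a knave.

Consider Nikolai. Suppose Nikolai is a knave.
Then no assignment of the remaining roles makes every statement match its speaker's type — contradiction.
So Nikolai is a knight.
With that fixed, Zara's statement is true, so Zara is a knight.
With that fixed, Mina's statement is false, so Mina is a knave.

Nikolai: knight, Zara: knight, Mina: knave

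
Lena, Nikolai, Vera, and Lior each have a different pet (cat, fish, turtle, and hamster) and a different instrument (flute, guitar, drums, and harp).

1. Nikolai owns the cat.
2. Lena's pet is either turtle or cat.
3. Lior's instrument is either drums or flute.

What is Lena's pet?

turtle

Clue 1 rules out cat for Lena's pet.
With clues 1–2, fish and hamster are impossible for Lena's pet.
That leaves turtle.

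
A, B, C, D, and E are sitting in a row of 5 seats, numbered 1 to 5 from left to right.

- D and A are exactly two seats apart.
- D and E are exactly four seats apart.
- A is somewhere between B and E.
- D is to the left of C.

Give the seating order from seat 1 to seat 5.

From clues 1–2: A → seat 3.
From clues 1–3: B is in {2,4}.
From clues 1–4: D → seat 1, B → seat 2, C → seat 4, E → seat 5.

D, B, A, C, E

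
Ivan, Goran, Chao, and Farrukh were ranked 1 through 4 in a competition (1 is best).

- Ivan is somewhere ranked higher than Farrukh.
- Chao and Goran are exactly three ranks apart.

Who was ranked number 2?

With clues 1–2, Chao, Farrukh, and Goran are ruled out for rank 2.
So rank 2 is Ivan.

Ivan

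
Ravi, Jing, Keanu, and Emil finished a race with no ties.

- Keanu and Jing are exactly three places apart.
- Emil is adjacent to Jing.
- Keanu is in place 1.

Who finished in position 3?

Emil

With clue 1, Jing and Keanu are ruled out for place 3.
With clues 1–3, Ravi is ruled out for place 3.
So place 3 is Emil.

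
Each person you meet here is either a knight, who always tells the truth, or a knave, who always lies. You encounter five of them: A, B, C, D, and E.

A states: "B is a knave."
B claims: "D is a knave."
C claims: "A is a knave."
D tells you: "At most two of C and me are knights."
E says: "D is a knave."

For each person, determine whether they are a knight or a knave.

A: knight, B: knave, C: knave, D: knight, E: knave

Regardless of anyone's role, D's statement is true, so D is a knight.
With that fixed, E's statement is false, so E is a knave.
With that fixed, B's statement is false, so B is a knave.
With that fixed, A's statement is true, so A is a knight.
With that fixed, C's statement is false, so C is a knave.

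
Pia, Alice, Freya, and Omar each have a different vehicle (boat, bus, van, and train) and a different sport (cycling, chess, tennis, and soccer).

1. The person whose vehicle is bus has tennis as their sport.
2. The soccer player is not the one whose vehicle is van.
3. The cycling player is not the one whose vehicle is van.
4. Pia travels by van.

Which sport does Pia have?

With clues 1–4, cycling, soccer, and tennis are impossible for Pia's sport.
That leaves chess.

chess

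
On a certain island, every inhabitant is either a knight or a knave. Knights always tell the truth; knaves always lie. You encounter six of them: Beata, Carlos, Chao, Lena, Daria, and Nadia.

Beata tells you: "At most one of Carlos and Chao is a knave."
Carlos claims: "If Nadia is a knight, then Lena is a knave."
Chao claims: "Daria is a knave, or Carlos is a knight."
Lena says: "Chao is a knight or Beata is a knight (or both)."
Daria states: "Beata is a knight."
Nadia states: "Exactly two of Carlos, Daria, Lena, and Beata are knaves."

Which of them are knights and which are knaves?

Beata: knight, Carlos: knight, Chao: knight, Lena: knight, Daria: knight, Nadia: knave

Consider Beata. Suppose Beata is a knave.
Then no assignment of the remaining roles makes every statement match its speaker's type — contradiction.
So Beata is a knight.
With that fixed, Lena's statement is true, so Lena is a knight.
With that fixed, Daria's statement is true, so Daria is a knight.
With that fixed, Nadia's statement is false, so Nadia is a knave.
With that fixed, Carlos's statement is true, so Carlos is a knight.
With that fixed, Chao's statement is true, so Chao is a knight.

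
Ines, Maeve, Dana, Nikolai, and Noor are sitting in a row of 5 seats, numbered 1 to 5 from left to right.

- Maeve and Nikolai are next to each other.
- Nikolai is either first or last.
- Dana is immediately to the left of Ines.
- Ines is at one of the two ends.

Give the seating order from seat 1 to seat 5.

From clues 1–2: Maeve is in {2,4}.
From clues 1–4: Nikolai → seat 1, Maeve → seat 2, Noor → seat 3, Dana → seat 4, Ines → seat 5.

Nikolai, Maeve, Noor, Dana, Ines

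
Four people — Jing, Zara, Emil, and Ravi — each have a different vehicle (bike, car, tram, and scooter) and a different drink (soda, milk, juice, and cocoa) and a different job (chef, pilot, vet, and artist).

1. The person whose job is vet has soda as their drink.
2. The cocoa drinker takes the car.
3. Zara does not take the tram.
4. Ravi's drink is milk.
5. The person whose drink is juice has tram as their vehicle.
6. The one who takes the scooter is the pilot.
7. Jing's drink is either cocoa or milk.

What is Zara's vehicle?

With clues 1–3, tram is impossible for Zara's vehicle.
With clues 1–6, scooter is impossible for Zara's vehicle.
With clues 1–7, car is impossible for Zara's vehicle.
That leaves bike.

bike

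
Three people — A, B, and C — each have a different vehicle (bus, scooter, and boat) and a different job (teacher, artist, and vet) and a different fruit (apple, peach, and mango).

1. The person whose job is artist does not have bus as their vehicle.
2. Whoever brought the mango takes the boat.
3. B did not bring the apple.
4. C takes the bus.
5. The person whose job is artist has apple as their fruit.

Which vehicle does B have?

boat

With clues 1–4, bus is impossible for B's vehicle.
With clues 1–5, scooter is impossible for B's vehicle.
That leaves boat.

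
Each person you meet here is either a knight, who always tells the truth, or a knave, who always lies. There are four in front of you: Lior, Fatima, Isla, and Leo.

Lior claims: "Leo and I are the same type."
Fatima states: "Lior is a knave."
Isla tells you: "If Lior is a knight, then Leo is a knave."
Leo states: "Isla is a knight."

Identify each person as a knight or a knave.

Lior: knave, Fatima: knight, Isla: knight, Leo: knight

Consider Lior. Suppose Lior is a knight.
Then no assignment of the remaining roles makes every statement match its speaker's type — contradiction.
So Lior is a knave.
With that fixed, Fatima's statement is true, so Fatima is a knight.
With that fixed, Isla's statement is true, so Isla is a knight.
With that fixed, Leo's statement is true, so Leo is a knight.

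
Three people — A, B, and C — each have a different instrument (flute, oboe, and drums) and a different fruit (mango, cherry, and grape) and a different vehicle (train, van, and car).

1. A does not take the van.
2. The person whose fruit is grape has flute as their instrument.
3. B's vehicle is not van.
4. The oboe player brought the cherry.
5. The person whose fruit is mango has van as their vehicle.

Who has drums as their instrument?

With clues 1–5, A and B are impossible for the one with instrument drums.
That leaves C.

C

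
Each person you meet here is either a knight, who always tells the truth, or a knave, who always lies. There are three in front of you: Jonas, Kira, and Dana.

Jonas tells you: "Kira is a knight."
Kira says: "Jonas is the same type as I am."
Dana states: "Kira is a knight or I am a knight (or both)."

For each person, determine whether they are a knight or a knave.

Consider Jonas. Suppose Jonas is a knave.
Then whichever role Kira has, Kira's statement has the wrong truth value — contradiction.
So Jonas is a knight.
Consider Kira. Suppose Kira is a knave.
Then Jonas's statement comes out false, contradicting Jonas being a knight.
So Kira is a knight.
With that fixed, Dana's statement is true, so Dana is a knight.

Jonas: knight, Kira: knight, Dana: knight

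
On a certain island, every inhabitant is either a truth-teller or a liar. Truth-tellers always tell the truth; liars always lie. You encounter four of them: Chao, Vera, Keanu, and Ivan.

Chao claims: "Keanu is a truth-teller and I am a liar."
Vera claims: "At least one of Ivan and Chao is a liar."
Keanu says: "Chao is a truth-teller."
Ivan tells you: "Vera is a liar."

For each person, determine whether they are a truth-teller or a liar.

Consider Chao. Suppose Chao is a truth-teller.
Then Chao's own statement would have to be true, but it can't be — contradiction.
So Chao is a liar.
With that fixed, Vera's statement is true, so Vera is a truth-teller.
With that fixed, Keanu's statement is false, so Keanu is a liar.
With that fixed, Ivan's statement is false, so Ivan is a liar.

Chao: liar, Vera: truth-teller, Keanu: liar, Ivan: liar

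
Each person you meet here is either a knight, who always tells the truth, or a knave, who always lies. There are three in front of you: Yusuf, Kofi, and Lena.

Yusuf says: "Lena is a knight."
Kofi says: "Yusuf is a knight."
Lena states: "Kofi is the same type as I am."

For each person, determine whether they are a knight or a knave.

Yusuf: knight, Kofi: knight, Lena: knight

Consider Yusuf. Suppose Yusuf is a knave.
Then no assignment of the remaining roles makes every statement match its speaker's type — contradiction.
So Yusuf is a knight.
With that fixed, Kofi's statement is true, so Kofi is a knight.
Consider Lena. Suppose Lena is a knave.
Then Yusuf's statement comes out false, contradicting Yusuf being a knight.
So Lena is a knight.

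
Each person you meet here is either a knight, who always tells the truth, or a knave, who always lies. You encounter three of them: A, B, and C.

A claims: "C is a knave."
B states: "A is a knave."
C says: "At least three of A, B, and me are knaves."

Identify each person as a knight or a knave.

Consider A. Suppose A is a knave.
Then no assignment of the remaining roles makes every statement match its speaker's type — contradiction.
So A is a knight.
With that fixed, B's statement is false, so B is a knave.
With that fixed, C's statement is false, so C is a knave.

A: knight, B: knave, C: knave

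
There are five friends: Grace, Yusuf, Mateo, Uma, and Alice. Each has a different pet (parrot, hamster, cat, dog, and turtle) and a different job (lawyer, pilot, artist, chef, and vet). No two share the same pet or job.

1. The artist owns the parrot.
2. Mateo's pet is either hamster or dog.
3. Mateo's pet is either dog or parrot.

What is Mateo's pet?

dog

With clues 1–2, cat, parrot, and turtle are impossible for Mateo's pet.
With clues 1–3, hamster is impossible for Mateo's pet.
That leaves dog.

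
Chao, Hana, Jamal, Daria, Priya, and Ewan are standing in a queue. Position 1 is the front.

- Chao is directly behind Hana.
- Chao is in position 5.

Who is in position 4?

With clues 1–2, Chao, Daria, Ewan, Jamal, and Priya are ruled out for position 4.
So position 4 is Hana.

Hana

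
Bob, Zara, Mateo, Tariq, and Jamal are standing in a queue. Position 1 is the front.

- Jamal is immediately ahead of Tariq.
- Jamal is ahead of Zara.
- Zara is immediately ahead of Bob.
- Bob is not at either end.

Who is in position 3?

With clues 1–3, Bob and Jamal are ruled out for position 3.
With clues 1–4, Mateo and Tariq are ruled out for position 3.
So position 3 is Zara.

Zara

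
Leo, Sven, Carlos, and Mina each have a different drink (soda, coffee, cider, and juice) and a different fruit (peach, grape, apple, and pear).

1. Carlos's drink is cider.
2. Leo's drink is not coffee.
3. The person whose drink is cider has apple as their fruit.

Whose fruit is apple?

With clues 1–3, Leo, Mina, and Sven are impossible for the one with fruit apple.
That leaves Carlos.

Carlos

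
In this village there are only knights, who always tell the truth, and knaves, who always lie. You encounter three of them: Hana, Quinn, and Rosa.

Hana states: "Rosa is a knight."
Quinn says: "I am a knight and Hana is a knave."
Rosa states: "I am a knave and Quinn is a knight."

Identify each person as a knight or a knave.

Consider Hana. Suppose Hana is a knight.
Then no assignment of the remaining roles makes every statement match its speaker's type — contradiction.
So Hana is a knave.
Consider Quinn. Suppose Quinn is a knight.
Then whichever role Rosa has, Rosa's statement has the wrong truth value — contradiction.
So Quinn is a knave.
With that fixed, Rosa's statement is false, so Rosa is a knave.

Hana: knave, Quinn: knave, Rosa: knave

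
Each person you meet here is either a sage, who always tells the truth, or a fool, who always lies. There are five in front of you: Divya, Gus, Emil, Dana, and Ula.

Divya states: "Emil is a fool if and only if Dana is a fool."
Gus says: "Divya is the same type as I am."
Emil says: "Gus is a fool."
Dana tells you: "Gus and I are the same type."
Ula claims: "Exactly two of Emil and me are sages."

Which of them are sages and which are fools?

Consider Divya. Suppose Divya is a fool.
Then whichever role Gus has, Gus's statement has the wrong truth value — contradiction.
So Divya is a sage.
Consider Gus. Suppose Gus is a fool.
Then whichever role Dana has, Dana's statement has the wrong truth value — contradiction.
So Gus is a sage.
With that fixed, Emil's statement is false, so Emil is a fool.
With that fixed, Ula's statement is false, so Ula is a fool.
Consider Dana. Suppose Dana is a sage.
Then Divya's statement comes out false, contradicting Divya being a sage.
So Dana is a fool.

Divya: sage, Gus: sage, Emil: fool, Dana: fool, Ula: fool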